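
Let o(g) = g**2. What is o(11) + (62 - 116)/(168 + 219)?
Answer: 5197/43 ≈ 120.86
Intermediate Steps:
o(11) + (62 - 116)/(168 + 219) = 11**2 + (62 - 116)/(168 + 219) = 121 - 54/387 = 121 - 54*1/387 = 121 - 6/43 = 5197/43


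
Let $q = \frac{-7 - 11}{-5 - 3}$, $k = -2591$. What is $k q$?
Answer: $- \frac{23319}{4} \approx -5829.8$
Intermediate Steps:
$q = \frac{9}{4}$ ($q = - \frac{18}{-8} = \left(-18\right) \left(- \frac{1}{8}\right) = \frac{9}{4} \approx 2.25$)
$k q = \left(-2591\right) \frac{9}{4} = - \frac{23319}{4}$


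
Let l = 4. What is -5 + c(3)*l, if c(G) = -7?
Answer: -33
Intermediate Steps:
-5 + c(3)*l = -5 - 7*4 = -5 - 28 = -33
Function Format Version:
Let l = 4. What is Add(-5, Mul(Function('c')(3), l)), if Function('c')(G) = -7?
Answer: -33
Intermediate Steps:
Add(-5, Mul(Function('c')(3), l)) = Add(-5, Mul(-7, 4)) = Add(-5, -28) = -33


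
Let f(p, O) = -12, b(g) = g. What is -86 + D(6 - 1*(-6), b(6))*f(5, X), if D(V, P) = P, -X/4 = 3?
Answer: -158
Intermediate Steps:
X = -12 (X = -4*3 = -12)
-86 + D(6 - 1*(-6), b(6))*f(5, X) = -86 + 6*(-12) = -86 - 72 = -158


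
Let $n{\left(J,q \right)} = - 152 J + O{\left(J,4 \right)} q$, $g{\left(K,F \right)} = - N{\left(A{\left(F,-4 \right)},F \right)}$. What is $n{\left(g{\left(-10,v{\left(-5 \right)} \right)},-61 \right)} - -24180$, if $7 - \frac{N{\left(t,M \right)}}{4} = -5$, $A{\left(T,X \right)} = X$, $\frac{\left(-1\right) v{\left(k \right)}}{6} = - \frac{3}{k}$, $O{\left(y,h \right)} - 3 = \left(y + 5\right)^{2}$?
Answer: $-81496$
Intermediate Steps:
$O{\left(y,h \right)} = 3 + \left(5 + y\right)^{2}$ ($O{\left(y,h \right)} = 3 + \left(y + 5\right)^{2} = 3 + \left(5 + y\right)^{2}$)
$v{\left(k \right)} = \frac{18}{k}$ ($v{\left(k \right)} = - 6 \left(- \frac{3}{k}\right) = \frac{18}{k}$)
$N{\left(t,M \right)} = 48$ ($N{\left(t,M \right)} = 28 - -20 = 28 + 20 = 48$)
$g{\left(K,F \right)} = -48$ ($g{\left(K,F \right)} = \left(-1\right) 48 = -48$)
$n{\left(J,q \right)} = - 152 J + q \left(3 + \left(5 + J\right)^{2}\right)$ ($n{\left(J,q \right)} = - 152 J + \left(3 + \left(5 + J\right)^{2}\right) q = - 152 J + q \left(3 + \left(5 + J\right)^{2}\right)$)
$n{\left(g{\left(-10,v{\left(-5 \right)} \right)},-61 \right)} - -24180 = \left(\left(-152\right) \left(-48\right) - 61 \left(3 + \left(5 - 48\right)^{2}\right)\right) - -24180 = \left(7296 - 61 \left(3 + \left(-43\right)^{2}\right)\right) + 24180 = \left(7296 - 61 \left(3 + 1849\right)\right) + 24180 = \left(7296 - 112972\right) + 24180 = -105676 + 24180 = -81496$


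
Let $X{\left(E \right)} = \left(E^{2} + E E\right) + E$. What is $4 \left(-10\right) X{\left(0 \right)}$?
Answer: $0$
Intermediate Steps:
$X{\left(E \right)} = E + 2 E^{2}$ ($X{\left(E \right)} = \left(E^{2} + E^{2}\right) + E = 2 E^{2} + E = E + 2 E^{2}$)
$4 \left(-10\right) X{\left(0 \right)} = 4 \left(-10\right) 0 \left(1 + 2 \cdot 0\right) = - 40 \cdot 0 \left(1 + 0\right) = - 40 \cdot 0 \cdot 1 = \left(-40\right) 0 = 0$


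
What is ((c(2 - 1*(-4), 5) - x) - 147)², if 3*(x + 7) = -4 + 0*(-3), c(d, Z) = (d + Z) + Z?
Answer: 135424/9 ≈ 15047.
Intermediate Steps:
c(d, Z) = d + 2*Z (c(d, Z) = (Z + d) + Z = d + 2*Z)
x = -25/3 (x = -7 + (-4 + 0*(-3))/3 = -7 + (-4 + 0)/3 = -7 + (⅓)*(-4) = -7 - 4/3 = -25/3 ≈ -8.3333)
((c(2 - 1*(-4), 5) - x) - 147)² = ((((2 - 1*(-4)) + 2*5) - 1*(-25/3)) - 147)² = ((((2 + 4) + 10) + 25/3) - 147)² = (((6 + 10) + 25/3) - 147)² = ((16 + 25/3) - 147)² = (73/3 - 147)² = (-368/3)² = 135424/9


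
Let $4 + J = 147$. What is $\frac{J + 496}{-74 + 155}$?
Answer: $\frac{71}{9} \approx 7.8889$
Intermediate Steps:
$J = 143$ ($J = -4 + 147 = 143$)
$\frac{J + 496}{-74 + 155} = \frac{143 + 496}{-74 + 155} = \frac{639}{81} = 639 \cdot \frac{1}{81} = \frac{71}{9}$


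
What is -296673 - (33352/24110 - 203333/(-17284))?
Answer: -61817116278559/208358620 ≈ -2.9669e+5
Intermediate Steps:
-296673 - (33352/24110 - 203333/(-17284)) = -296673 - (33352*(1/24110) - 203333*(-1/17284)) = -296673 - (16676/12055 + 203333/17284) = -296673 - 1*2739407299/208358620 = -296673 - 2739407299/208358620 = -61817116278559/208358620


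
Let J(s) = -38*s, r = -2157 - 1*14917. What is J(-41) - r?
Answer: 18632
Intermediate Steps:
r = -17074 (r = -2157 - 14917 = -17074)
J(-41) - r = -38*(-41) - 1*(-17074) = 1558 + 17074 = 18632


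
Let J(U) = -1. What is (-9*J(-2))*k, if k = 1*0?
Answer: 0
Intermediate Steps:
k = 0
(-9*J(-2))*k = -9*(-1)*0 = 9*0 = 0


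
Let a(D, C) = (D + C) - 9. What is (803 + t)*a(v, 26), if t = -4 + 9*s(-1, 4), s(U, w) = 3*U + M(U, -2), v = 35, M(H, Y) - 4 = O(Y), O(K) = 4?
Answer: 43888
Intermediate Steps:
M(H, Y) = 8 (M(H, Y) = 4 + 4 = 8)
a(D, C) = -9 + C + D (a(D, C) = (C + D) - 9 = -9 + C + D)
s(U, w) = 8 + 3*U (s(U, w) = 3*U + 8 = 8 + 3*U)
t = 41 (t = -4 + 9*(8 + 3*(-1)) = -4 + 9*(8 - 3) = -4 + 9*5 = -4 + 45 = 41)
(803 + t)*a(v, 26) = (803 + 41)*(-9 + 26 + 35) = 844*52 = 43888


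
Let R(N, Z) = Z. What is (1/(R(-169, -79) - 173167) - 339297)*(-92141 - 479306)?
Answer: 33590710730057161/173246 ≈ 1.9389e+11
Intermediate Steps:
(1/(R(-169, -79) - 173167) - 339297)*(-92141 - 479306) = (1/(-79 - 173167) - 339297)*(-92141 - 479306) = (1/(-173246) - 339297)*(-571447) = (-1/173246 - 339297)*(-571447) = -58781848063/173246*(-571447) = 33590710730057161/173246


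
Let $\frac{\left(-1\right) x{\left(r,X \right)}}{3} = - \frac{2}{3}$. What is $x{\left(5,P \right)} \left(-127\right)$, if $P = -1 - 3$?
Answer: $-254$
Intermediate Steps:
$P = -4$
$x{\left(r,X \right)} = 2$ ($x{\left(r,X \right)} = - 3 \left(- \frac{2}{3}\right) = - 3 \left(\left(-2\right) \frac{1}{3}\right) = \left(-3\right) \left(- \frac{2}{3}\right) = 2$)
$x{\left(5,P \right)} \left(-127\right) = 2 \left(-127\right) = -254$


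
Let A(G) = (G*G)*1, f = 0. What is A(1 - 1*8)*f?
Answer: 0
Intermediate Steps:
A(G) = G**2 (A(G) = G**2*1 = G**2)
A(1 - 1*8)*f = (1 - 1*8)**2*0 = (1 - 8)**2*0 = (-7)**2*0 = 49*0 = 0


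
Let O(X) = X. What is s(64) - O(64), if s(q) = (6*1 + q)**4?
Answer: 24009936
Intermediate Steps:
s(q) = (6 + q)**4
s(64) - O(64) = (6 + 64)**4 - 1*64 = 70**4 - 64 = 24010000 - 64 = 24009936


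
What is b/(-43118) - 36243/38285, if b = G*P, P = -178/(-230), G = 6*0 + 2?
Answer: -17972026724/18983885245 ≈ -0.94670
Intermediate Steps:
G = 2 (G = 0 + 2 = 2)
P = 89/115 (P = -178*(-1/230) = 89/115 ≈ 0.77391)
b = 178/115 (b = 2*(89/115) = 178/115 ≈ 1.5478)
b/(-43118) - 36243/38285 = (178/115)/(-43118) - 36243/38285 = (178/115)*(-1/43118) - 36243*1/38285 = -89/2479285 - 36243/38285 = -17972026724/18983885245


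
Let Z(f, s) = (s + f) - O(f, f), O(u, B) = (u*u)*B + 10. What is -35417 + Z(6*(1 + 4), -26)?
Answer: -62423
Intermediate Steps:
O(u, B) = 10 + B*u**2 (O(u, B) = u**2*B + 10 = B*u**2 + 10 = 10 + B*u**2)
Z(f, s) = -10 + f + s - f**3 (Z(f, s) = (s + f) - (10 + f*f**2) = (f + s) - (10 + f**3) = (f + s) + (-10 - f**3) = -10 + f + s - f**3)
-35417 + Z(6*(1 + 4), -26) = -35417 + (-10 + 6*(1 + 4) - 26 - (6*(1 + 4))**3) = -35417 + (-10 + 6*5 - 26 - (6*5)**3) = -35417 + (-10 + 30 - 26 - 1*30**3) = -35417 + (-10 + 30 - 26 - 1*27000) = -35417 + (-10 + 30 - 26 - 27000) = -35417 - 27006 = -62423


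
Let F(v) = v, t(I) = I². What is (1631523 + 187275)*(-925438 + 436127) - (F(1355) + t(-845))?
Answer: -889958583558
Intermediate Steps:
(1631523 + 187275)*(-925438 + 436127) - (F(1355) + t(-845)) = (1631523 + 187275)*(-925438 + 436127) - (1355 + (-845)²) = 1818798*(-489311) - (1355 + 714025) = -889957868178 - 1*715380 = -889957868178 - 715380 = -889958583558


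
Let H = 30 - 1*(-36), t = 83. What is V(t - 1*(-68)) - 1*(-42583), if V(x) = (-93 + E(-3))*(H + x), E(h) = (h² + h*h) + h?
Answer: 25657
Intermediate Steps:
E(h) = h + 2*h² (E(h) = (h² + h²) + h = 2*h² + h = h + 2*h²)
H = 66 (H = 30 + 36 = 66)
V(x) = -5148 - 78*x (V(x) = (-93 - 3*(1 + 2*(-3)))*(66 + x) = (-93 - 3*(1 - 6))*(66 + x) = (-93 - 3*(-5))*(66 + x) = (-93 + 15)*(66 + x) = -78*(66 + x) = -5148 - 78*x)
V(t - 1*(-68)) - 1*(-42583) = (-5148 - 78*(83 - 1*(-68))) - 1*(-42583) = (-5148 - 78*(83 + 68)) + 42583 = (-5148 - 78*151) + 42583 = (-5148 - 11778) + 42583 = -16926 + 42583 = 25657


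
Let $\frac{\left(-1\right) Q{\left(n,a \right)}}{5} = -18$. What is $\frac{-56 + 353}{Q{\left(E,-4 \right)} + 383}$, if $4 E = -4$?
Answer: $\frac{27}{43} \approx 0.62791$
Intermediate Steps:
$E = -1$ ($E = \frac{1}{4} \left(-4\right) = -1$)
$Q{\left(n,a \right)} = 90$ ($Q{\left(n,a \right)} = \left(-5\right) \left(-18\right) = 90$)
$\frac{-56 + 353}{Q{\left(E,-4 \right)} + 383} = \frac{-56 + 353}{90 + 383} = \frac{297}{473} = 297 \cdot \frac{1}{473} = \frac{27}{43}$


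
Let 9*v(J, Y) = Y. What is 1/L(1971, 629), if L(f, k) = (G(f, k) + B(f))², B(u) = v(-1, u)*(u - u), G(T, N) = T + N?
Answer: 1/6760000 ≈ 1.4793e-7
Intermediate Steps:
v(J, Y) = Y/9
G(T, N) = N + T
B(u) = 0 (B(u) = (u/9)*(u - u) = (u/9)*0 = 0)
L(f, k) = (f + k)² (L(f, k) = ((k + f) + 0)² = ((f + k) + 0)² = (f + k)²)
1/L(1971, 629) = 1/((1971 + 629)²) = 1/(2600²) = 1/6760000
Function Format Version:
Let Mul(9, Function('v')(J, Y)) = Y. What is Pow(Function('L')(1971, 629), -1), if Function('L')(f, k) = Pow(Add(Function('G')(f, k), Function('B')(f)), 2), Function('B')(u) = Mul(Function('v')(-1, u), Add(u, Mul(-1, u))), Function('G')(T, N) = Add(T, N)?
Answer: Rational(1, 6760000) ≈ 1.4793e-7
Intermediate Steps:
Function('v')(J, Y) = Mul(Rational(1, 9), Y)
Function('G')(T, N) = Add(N, T)
Function('B')(u) = 0 (Function('B')(u) = Mul(Mul(Rational(1, 9), u), Add(u, Mul(-1, u))) = Mul(Mul(Rational(1, 9), u), 0) = 0)
Function('L')(f, k) = Pow(Add(f, k), 2) (Function('L')(f, k) = Pow(Add(Add(k, f), 0), 2) = Pow(Add(Add(f, k), 0), 2) = Pow(Add(f, k), 2))
Pow(Function('L')(1971, 629), -1) = Pow(Pow(Add(1971, 629), 2), -1) = Pow(Pow(2600, 2), -1) = Pow(6760000, -1) = Rational(1, 6760000)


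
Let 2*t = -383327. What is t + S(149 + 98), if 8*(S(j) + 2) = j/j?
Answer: -1533323/8 ≈ -1.9167e+5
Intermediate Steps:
t = -383327/2 (t = (1/2)*(-383327) = -383327/2 ≈ -1.9166e+5)
S(j) = -15/8 (S(j) = -2 + (j/j)/8 = -2 + (1/8)*1 = -2 + 1/8 = -15/8)
t + S(149 + 98) = -383327/2 - 15/8 = -1533323/8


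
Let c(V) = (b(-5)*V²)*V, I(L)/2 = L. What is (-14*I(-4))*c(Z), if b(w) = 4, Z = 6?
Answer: 96768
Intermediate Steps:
I(L) = 2*L
c(V) = 4*V³ (c(V) = (4*V²)*V = 4*V³)
(-14*I(-4))*c(Z) = (-28*(-4))*(4*6³) = (-14*(-8))*(4*216) = 112*864 = 96768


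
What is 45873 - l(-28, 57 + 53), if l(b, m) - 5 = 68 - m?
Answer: 45910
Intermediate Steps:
l(b, m) = 73 - m (l(b, m) = 5 + (68 - m) = 73 - m)
45873 - l(-28, 57 + 53) = 45873 - (73 - (57 + 53)) = 45873 - (73 - 1*110) = 45873 - (73 - 110) = 45873 - 1*(-37) = 45873 + 37 = 45910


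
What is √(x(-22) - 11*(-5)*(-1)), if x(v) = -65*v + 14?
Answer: √1389 ≈ 37.269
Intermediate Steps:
x(v) = 14 - 65*v
√(x(-22) - 11*(-5)*(-1)) = √((14 - 65*(-22)) - 11*(-5)*(-1)) = √((14 + 1430) + 55*(-1)) = √(1444 - 55) = √1389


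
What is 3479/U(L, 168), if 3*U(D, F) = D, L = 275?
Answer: 10437/275 ≈ 37.953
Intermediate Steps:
U(D, F) = D/3
3479/U(L, 168) = 3479/(((⅓)*275)) = 3479/(275/3) = 3479*(3/275) = 10437/275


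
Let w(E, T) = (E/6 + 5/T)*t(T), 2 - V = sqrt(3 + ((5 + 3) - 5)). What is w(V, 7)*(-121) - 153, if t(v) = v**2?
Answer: -19093/3 + 5929*sqrt(6)/6 ≈ -3943.8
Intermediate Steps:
V = 2 - sqrt(6) (V = 2 - sqrt(3 + ((5 + 3) - 5)) = 2 - sqrt(3 + (8 - 5)) = 2 - sqrt(3 + 3) = 2 - sqrt(6) ≈ -0.44949)
w(E, T) = T**2*(5/T + E/6) (w(E, T) = (E/6 + 5/T)*T**2 = (5/T + E/6)*T**2 = T**2*(5/T + E/6))
w(V, 7)*(-121) - 153 = ((1/6)*7*(30 + (2 - sqrt(6))*7))*(-121) - 153 = ((1/6)*7*(30 + (14 - 7*sqrt(6))))*(-121) - 153 = ((1/6)*7*(44 - 7*sqrt(6)))*(-121) - 153 = (154/3 - 49*sqrt(6)/6)*(-121) - 153 = (-18634/3 + 5929*sqrt(6)/6) - 153 = -19093/3 + 5929*sqrt(6)/6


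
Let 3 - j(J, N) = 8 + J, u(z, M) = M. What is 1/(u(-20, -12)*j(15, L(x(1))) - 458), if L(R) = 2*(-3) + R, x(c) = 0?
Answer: -1/218 ≈ -0.0045872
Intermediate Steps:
L(R) = -6 + R
j(J, N) = -5 - J (j(J, N) = 3 - (8 + J) = 3 + (-8 - J) = -5 - J)
1/(u(-20, -12)*j(15, L(x(1))) - 458) = 1/(-12*(-5 - 1*15) - 458) = 1/(-12*(-5 - 15) - 458) = 1/(-12*(-20) - 458) = 1/(240 - 458) = 1/(-218) = -1/218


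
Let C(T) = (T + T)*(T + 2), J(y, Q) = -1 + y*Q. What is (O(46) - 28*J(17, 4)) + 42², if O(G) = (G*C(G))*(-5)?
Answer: -1015792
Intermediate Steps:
J(y, Q) = -1 + Q*y
C(T) = 2*T*(2 + T) (C(T) = (2*T)*(2 + T) = 2*T*(2 + T))
O(G) = -10*G²*(2 + G) (O(G) = (G*(2*G*(2 + G)))*(-5) = (2*G²*(2 + G))*(-5) = -10*G²*(2 + G))
(O(46) - 28*J(17, 4)) + 42² = (10*46²*(-2 - 1*46) - 28*(-1 + 4*17)) + 42² = (10*2116*(-2 - 46) - 28*(-1 + 68)) + 1764 = (10*2116*(-48) - 28*67) + 1764 = (-1015680 - 1876) + 1764 = -1017556 + 1764 = -1015792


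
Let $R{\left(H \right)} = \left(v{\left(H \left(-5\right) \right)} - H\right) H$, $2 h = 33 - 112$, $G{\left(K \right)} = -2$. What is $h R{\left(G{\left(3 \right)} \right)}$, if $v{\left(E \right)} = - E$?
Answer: $-632$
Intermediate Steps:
$h = - \frac{79}{2}$ ($h = \frac{33 - 112}{2} = \frac{1}{2} \left(-79\right) = - \frac{79}{2} \approx -39.5$)
$R{\left(H \right)} = 4 H^{2}$ ($R{\left(H \right)} = \left(- H \left(-5\right) - H\right) H = \left(- \left(-5\right) H - H\right) H = \left(5 H - H\right) H = 4 H H = 4 H^{2}$)
$h R{\left(G{\left(3 \right)} \right)} = - \frac{79 \cdot 4 \left(-2\right)^{2}}{2} = - \frac{79 \cdot 4 \cdot 4}{2} = \left(- \frac{79}{2}\right) 16 = -632$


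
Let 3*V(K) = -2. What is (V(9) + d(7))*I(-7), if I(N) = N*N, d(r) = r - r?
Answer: -98/3 ≈ -32.667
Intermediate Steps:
d(r) = 0
V(K) = -2/3 (V(K) = (1/3)*(-2) = -2/3)
I(N) = N**2
(V(9) + d(7))*I(-7) = (-2/3 + 0)*(-7)**2 = -2/3*49 = -98/3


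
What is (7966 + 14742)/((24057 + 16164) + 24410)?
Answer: 3244/9233 ≈ 0.35135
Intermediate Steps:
(7966 + 14742)/((24057 + 16164) + 24410) = 22708/(40221 + 24410) = 22708/64631 = 22708*(1/64631) = 3244/9233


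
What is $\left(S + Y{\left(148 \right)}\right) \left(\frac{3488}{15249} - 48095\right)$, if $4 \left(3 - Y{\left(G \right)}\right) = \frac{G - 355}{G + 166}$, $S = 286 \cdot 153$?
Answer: $- \frac{13436819585040947}{6384248} \approx -2.1047 \cdot 10^{9}$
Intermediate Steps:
$S = 43758$
$Y{\left(G \right)} = 3 - \frac{-355 + G}{4 \left(166 + G\right)}$ ($Y{\left(G \right)} = 3 - \frac{\left(G - 355\right) \frac{1}{G + 166}}{4} = 3 - \frac{\left(G - 355\right) \frac{1}{166 + G}}{4} = 3 - \frac{\left(-355 + G\right) \frac{1}{166 + G}}{4} = 3 - \frac{\frac{1}{166 + G} \left(-355 + G\right)}{4} = 3 - \frac{-355 + G}{4 \left(166 + G\right)}$)
$\left(S + Y{\left(148 \right)}\right) \left(\frac{3488}{15249} - 48095\right) = \left(43758 + \frac{2347 + 11 \cdot 148}{4 \left(166 + 148\right)}\right) \left(\frac{3488}{15249} - 48095\right) = \left(43758 + \frac{2347 + 1628}{4 \cdot 314}\right) \left(3488 \cdot \frac{1}{15249} - 48095\right) = \left(43758 + \frac{1}{4} \cdot \frac{1}{314} \cdot 3975\right) \left(\frac{3488}{15249} - 48095\right) = \left(43758 + \frac{3975}{1256}\right) \left(- \frac{733397167}{15249}\right) = \frac{54964023}{1256} \left(- \frac{733397167}{15249}\right) = - \frac{13436819585040947}{6384248}$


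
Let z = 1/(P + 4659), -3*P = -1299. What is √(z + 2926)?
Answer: √18966672689/2546 ≈ 54.093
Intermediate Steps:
P = 433 (P = -⅓*(-1299) = 433)
z = 1/5092 (z = 1/(433 + 4659) = 1/5092 ≈ 0.00019639)
√(z + 2926) = √(1/5092 + 2926) = √(14899193/5092) = √18966672689/2546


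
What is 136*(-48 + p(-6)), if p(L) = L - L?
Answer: -6528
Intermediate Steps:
p(L) = 0
136*(-48 + p(-6)) = 136*(-48 + 0) = 136*(-48) = -6528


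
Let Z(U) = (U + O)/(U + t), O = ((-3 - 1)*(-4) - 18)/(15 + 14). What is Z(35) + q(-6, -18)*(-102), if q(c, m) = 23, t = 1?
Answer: -2448211/1044 ≈ -2345.0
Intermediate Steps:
O = -2/29 (O = (-4*(-4) - 18)/29 = (16 - 18)*(1/29) = -2*1/29 = -2/29 ≈ -0.068966)
Z(U) = (-2/29 + U)/(1 + U) (Z(U) = (U - 2/29)/(U + 1) = (-2/29 + U)/(1 + U))
Z(35) + q(-6, -18)*(-102) = (-2/29 + 35)/(1 + 35) + 23*(-102) = (1013/29)/36 - 2346 = (1/36)*(1013/29) - 2346 = 1013/1044 - 2346 = -2448211/1044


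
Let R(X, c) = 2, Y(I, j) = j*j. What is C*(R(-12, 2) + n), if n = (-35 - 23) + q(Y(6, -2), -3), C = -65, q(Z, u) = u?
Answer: 3835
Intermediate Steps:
Y(I, j) = j²
n = -61 (n = (-35 - 23) - 3 = -58 - 3 = -61)
C*(R(-12, 2) + n) = -65*(2 - 61) = -65*(-59) = 3835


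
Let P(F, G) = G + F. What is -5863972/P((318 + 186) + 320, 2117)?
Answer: -5863972/2941 ≈ -1993.9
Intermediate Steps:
P(F, G) = F + G
-5863972/P((318 + 186) + 320, 2117) = -5863972/(((318 + 186) + 320) + 2117) = -5863972/((504 + 320) + 2117) = -5863972/(824 + 2117) = -5863972/2941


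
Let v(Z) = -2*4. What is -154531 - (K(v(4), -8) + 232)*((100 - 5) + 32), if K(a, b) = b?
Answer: -182979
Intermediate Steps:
v(Z) = -8
-154531 - (K(v(4), -8) + 232)*((100 - 5) + 32) = -154531 - (-8 + 232)*((100 - 5) + 32) = -154531 - 224*(95 + 32) = -154531 - 224*127 = -154531 - 1*28448 = -154531 - 28448 = -182979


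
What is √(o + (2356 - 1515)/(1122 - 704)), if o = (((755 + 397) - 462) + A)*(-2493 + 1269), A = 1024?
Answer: I*√366559418126/418 ≈ 1448.4*I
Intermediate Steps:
o = -2097936 (o = (((755 + 397) - 462) + 1024)*(-2493 + 1269) = ((1152 - 462) + 1024)*(-1224) = (690 + 1024)*(-1224) = 1714*(-1224) = -2097936)
√(o + (2356 - 1515)/(1122 - 704)) = √(-2097936 + (2356 - 1515)/(1122 - 704)) = √(-2097936 + 841/418) = √(-876936407/418) = I*√366559418126/418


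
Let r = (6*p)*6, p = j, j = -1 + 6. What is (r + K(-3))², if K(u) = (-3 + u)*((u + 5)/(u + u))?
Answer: 33124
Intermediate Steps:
j = 5
p = 5
K(u) = (-3 + u)*(5 + u)/(2*u) (K(u) = (-3 + u)*((5 + u)/((2*u))) = (-3 + u)*((5 + u)*(1/(2*u))) = (-3 + u)*((5 + u)/(2*u)) = (-3 + u)*(5 + u)/(2*u))
r = 180 (r = (6*5)*6 = 30*6 = 180)
(r + K(-3))² = (180 + (½)*(-15 - 3*(2 - 3))/(-3))² = (180 + (½)*(-⅓)*(-15 - 3*(-1)))² = (180 + (½)*(-⅓)*(-15 + 3))² = (180 + (½)*(-⅓)*(-12))² = (180 + 2)² = 182² = 33124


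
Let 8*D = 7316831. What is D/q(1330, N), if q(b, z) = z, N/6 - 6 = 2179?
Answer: 7316831/104880 ≈ 69.764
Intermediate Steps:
N = 13110 (N = 36 + 6*2179 = 36 + 13074 = 13110)
D = 7316831/8 (D = (⅛)*7316831 = 7316831/8 ≈ 9.1460e+5)
D/q(1330, N) = (7316831/8)/13110 = (7316831/8)*(1/13110) = 7316831/104880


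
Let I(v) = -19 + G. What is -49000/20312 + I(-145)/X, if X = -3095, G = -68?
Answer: -18735982/7858205 ≈ -2.3843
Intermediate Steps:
I(v) = -87 (I(v) = -19 - 68 = -87)
-49000/20312 + I(-145)/X = -49000/20312 - 87/(-3095) = -49000*1/20312 - 87*(-1/3095) = -6125/2539 + 87/3095 = -18735982/7858205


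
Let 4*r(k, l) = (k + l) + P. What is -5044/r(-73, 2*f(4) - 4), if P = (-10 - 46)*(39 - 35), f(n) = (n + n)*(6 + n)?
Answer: 20176/141 ≈ 143.09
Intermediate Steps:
f(n) = 2*n*(6 + n) (f(n) = (2*n)*(6 + n) = 2*n*(6 + n))
P = -224 (P = -56*4 = -224)
r(k, l) = -56 + k/4 + l/4 (r(k, l) = ((k + l) - 224)/4 = (-224 + k + l)/4 = -56 + k/4 + l/4)
-5044/r(-73, 2*f(4) - 4) = -5044/(-56 + (¼)*(-73) + (2*(2*4*(6 + 4)) - 4)/4) = -5044/(-56 - 73/4 + (2*(2*4*10) - 4)/4) = -5044/(-56 - 73/4 + (2*80 - 4)/4) = -5044/(-56 - 73/4 + (160 - 4)/4) = -5044/(-56 - 73/4 + (¼)*156) = -5044/(-56 - 73/4 + 39) = -5044/(-141/4) = -5044*(-4/141) = 20176/141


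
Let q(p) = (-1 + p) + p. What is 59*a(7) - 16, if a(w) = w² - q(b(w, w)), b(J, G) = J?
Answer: 2108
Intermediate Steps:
q(p) = -1 + 2*p
a(w) = 1 + w² - 2*w (a(w) = w² - (-1 + 2*w) = w² + (1 - 2*w) = 1 + w² - 2*w)
59*a(7) - 16 = 59*(1 + 7² - 2*7) - 16 = 59*(1 + 49 - 14) - 16 = 59*36 - 16 = 2124 - 16 = 2108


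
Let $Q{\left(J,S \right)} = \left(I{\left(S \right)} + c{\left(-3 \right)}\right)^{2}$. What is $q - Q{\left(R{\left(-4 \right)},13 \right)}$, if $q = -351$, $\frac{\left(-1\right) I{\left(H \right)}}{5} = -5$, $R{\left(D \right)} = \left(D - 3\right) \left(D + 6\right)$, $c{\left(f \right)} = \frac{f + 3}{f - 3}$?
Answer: $-976$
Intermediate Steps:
$c{\left(f \right)} = \frac{3 + f}{-3 + f}$
$R{\left(D \right)} = \left(-3 + D\right) \left(6 + D\right)$
$I{\left(H \right)} = 25$ ($I{\left(H \right)} = \left(-5\right) \left(-5\right) = 25$)
$Q{\left(J,S \right)} = 625$ ($Q{\left(J,S \right)} = \left(25 + \frac{3 - 3}{-3 - 3}\right)^{2} = \left(25 + \frac{1}{-6} \cdot 0\right)^{2} = \left(25 - 0\right)^{2} = \left(25 + 0\right)^{2} = 25^{2} = 625$)
$q - Q{\left(R{\left(-4 \right)},13 \right)} = -351 - 625 = -976$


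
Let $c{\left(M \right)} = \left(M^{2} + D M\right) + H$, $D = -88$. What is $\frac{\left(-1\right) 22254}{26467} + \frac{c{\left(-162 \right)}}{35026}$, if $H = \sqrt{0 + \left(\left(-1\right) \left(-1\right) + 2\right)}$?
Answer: $\frac{146222448}{463516571} + \frac{\sqrt{3}}{35026} \approx 0.31551$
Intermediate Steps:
$H = \sqrt{3}$ ($H = \sqrt{0 + \left(1 + 2\right)} = \sqrt{0 + 3} = \sqrt{3} \approx 1.732$)
$c{\left(M \right)} = \sqrt{3} + M^{2} - 88 M$ ($c{\left(M \right)} = \left(M^{2} - 88 M\right) + \sqrt{3} = \sqrt{3} + M^{2} - 88 M$)
$\frac{\left(-1\right) 22254}{26467} + \frac{c{\left(-162 \right)}}{35026} = \frac{\left(-1\right) 22254}{26467} + \frac{\sqrt{3} + \left(-162\right)^{2} - -14256}{35026} = \left(-22254\right) \frac{1}{26467} + \left(\sqrt{3} + 26244 + 14256\right) \frac{1}{35026} = - \frac{22254}{26467} + \left(40500 + \sqrt{3}\right) \frac{1}{35026} = - \frac{22254}{26467} + \left(\frac{20250}{17513} + \frac{\sqrt{3}}{35026}\right) = \frac{146222448}{463516571} + \frac{\sqrt{3}}{35026}$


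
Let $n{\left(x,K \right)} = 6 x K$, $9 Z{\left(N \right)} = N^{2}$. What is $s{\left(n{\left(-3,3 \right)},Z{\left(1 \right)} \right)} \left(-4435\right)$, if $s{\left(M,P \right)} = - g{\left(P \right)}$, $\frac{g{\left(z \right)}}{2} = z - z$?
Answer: $0$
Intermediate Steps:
$Z{\left(N \right)} = \frac{N^{2}}{9}$
$n{\left(x,K \right)} = 6 K x$
$g{\left(z \right)} = 0$ ($g{\left(z \right)} = 2 \left(z - z\right) = 2 \cdot 0 = 0$)
$s{\left(M,P \right)} = 0$ ($s{\left(M,P \right)} = \left(-1\right) 0 = 0$)
$s{\left(n{\left(-3,3 \right)},Z{\left(1 \right)} \right)} \left(-4435\right) = 0 \left(-4435\right) = 0$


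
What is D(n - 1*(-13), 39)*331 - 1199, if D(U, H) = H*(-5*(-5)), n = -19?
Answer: 321526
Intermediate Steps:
D(U, H) = 25*H (D(U, H) = H*25 = 25*H)
D(n - 1*(-13), 39)*331 - 1199 = (25*39)*331 - 1199 = 975*331 - 1199 = 322725 - 1199 = 321526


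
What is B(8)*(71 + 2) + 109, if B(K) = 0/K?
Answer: 109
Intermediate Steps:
B(K) = 0
B(8)*(71 + 2) + 109 = 0*(71 + 2) + 109 = 0*73 + 109 = 0 + 109 = 109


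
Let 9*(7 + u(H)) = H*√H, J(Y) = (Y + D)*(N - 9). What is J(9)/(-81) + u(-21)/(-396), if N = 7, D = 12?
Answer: 637/1188 + 7*I*√21/1188 ≈ 0.5362 + 0.027002*I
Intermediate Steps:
J(Y) = -24 - 2*Y (J(Y) = (Y + 12)*(7 - 9) = (12 + Y)*(-2) = -24 - 2*Y)
u(H) = -7 + H^(3/2)/9 (u(H) = -7 + (H*√H)/9 = -7 + H^(3/2)/9)
J(9)/(-81) + u(-21)/(-396) = (-24 - 2*9)/(-81) + (-7 + (-21)^(3/2)/9)/(-396) = (-24 - 18)*(-1/81) + (-7 + (-21*I*√21)/9)*(-1/396) = -42*(-1/81) + (-7 - 7*I*√21/3)*(-1/396) = 14/27 + (7/396 + 7*I*√21/1188) = 637/1188 + 7*I*√21/1188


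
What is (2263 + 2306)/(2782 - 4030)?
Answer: -1523/416 ≈ -3.6611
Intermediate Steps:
(2263 + 2306)/(2782 - 4030) = 4569/(-1248) = 4569*(-1/1248) = -1523/416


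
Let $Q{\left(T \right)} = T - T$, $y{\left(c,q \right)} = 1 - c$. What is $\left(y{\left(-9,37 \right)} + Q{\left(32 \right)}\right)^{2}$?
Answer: $100$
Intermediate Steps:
$Q{\left(T \right)} = 0$
$\left(y{\left(-9,37 \right)} + Q{\left(32 \right)}\right)^{2} = \left(\left(1 - -9\right) + 0\right)^{2} = \left(\left(1 + 9\right) + 0\right)^{2} = \left(10 + 0\right)^{2} = 10^{2} = 100$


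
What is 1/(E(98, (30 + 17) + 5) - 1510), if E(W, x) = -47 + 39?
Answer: -1/1518 ≈ -0.00065876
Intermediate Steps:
E(W, x) = -8
1/(E(98, (30 + 17) + 5) - 1510) = 1/(-8 - 1510) = 1/(-1518) = -1/1518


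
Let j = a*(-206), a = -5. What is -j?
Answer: -1030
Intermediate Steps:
j = 1030 (j = -5*(-206) = 1030)
-j = -1*1030 = -1030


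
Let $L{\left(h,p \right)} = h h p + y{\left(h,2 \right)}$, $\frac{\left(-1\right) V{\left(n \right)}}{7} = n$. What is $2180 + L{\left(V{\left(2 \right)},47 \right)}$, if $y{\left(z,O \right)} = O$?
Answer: $11394$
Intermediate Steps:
$V{\left(n \right)} = - 7 n$
$L{\left(h,p \right)} = 2 + p h^{2}$ ($L{\left(h,p \right)} = h h p + 2 = h^{2} p + 2 = p h^{2} + 2 = 2 + p h^{2}$)
$2180 + L{\left(V{\left(2 \right)},47 \right)} = 2180 + \left(2 + 47 \left(\left(-7\right) 2\right)^{2}\right) = 2180 + \left(2 + 47 \left(-14\right)^{2}\right) = 2180 + \left(2 + 47 \cdot 196\right) = 2180 + \left(2 + 9212\right) = 2180 + 9214 = 11394$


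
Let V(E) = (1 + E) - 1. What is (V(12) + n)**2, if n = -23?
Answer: 121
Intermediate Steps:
V(E) = E
(V(12) + n)**2 = (12 - 23)**2 = (-11)**2 = 121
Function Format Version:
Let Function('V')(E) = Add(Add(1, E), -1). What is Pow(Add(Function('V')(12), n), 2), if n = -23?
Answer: 121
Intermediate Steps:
Function('V')(E) = E
Pow(Add(Function('V')(12), n), 2) = Pow(Add(12, -23), 2) = Pow(-11, 2) = 121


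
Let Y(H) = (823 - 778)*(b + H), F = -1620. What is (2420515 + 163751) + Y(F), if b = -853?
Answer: 2472981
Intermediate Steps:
Y(H) = -38385 + 45*H (Y(H) = (823 - 778)*(-853 + H) = 45*(-853 + H) = -38385 + 45*H)
(2420515 + 163751) + Y(F) = (2420515 + 163751) + (-38385 + 45*(-1620)) = 2584266 + (-38385 - 72900) = 2584266 - 111285 = 2472981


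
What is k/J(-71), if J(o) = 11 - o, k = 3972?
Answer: 1986/41 ≈ 48.439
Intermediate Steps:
k/J(-71) = 3972/(11 - 1*(-71)) = 3972/(11 + 71) = 3972/82 = 3972*(1/82) = 1986/41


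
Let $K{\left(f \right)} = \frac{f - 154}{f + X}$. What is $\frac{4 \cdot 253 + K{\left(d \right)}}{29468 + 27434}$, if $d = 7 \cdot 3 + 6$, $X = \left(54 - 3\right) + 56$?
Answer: $\frac{135481}{7624868} \approx 0.017768$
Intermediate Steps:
$X = 107$ ($X = 51 + 56 = 107$)
$d = 27$ ($d = 21 + 6 = 27$)
$K{\left(f \right)} = \frac{-154 + f}{107 + f}$ ($K{\left(f \right)} = \frac{f - 154}{f + 107} = \frac{-154 + f}{107 + f}$)
$\frac{4 \cdot 253 + K{\left(d \right)}}{29468 + 27434} = \frac{4 \cdot 253 + \frac{-154 + 27}{107 + 27}}{29468 + 27434} = \frac{1012 + \frac{1}{134} \left(-127\right)}{56902} = \left(1012 + \frac{1}{134} \left(-127\right)\right) \frac{1}{56902} = \left(1012 - \frac{127}{134}\right) \frac{1}{56902} = \frac{135481}{134} \cdot \frac{1}{56902} = \frac{135481}{7624868}$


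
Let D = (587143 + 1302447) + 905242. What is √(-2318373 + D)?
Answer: √476459 ≈ 690.26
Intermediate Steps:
D = 2794832 (D = 1889590 + 905242 = 2794832)
√(-2318373 + D) = √(-2318373 + 2794832) = √476459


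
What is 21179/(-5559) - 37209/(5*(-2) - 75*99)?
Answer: 49378966/41331165 ≈ 1.1947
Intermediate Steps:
21179/(-5559) - 37209/(5*(-2) - 75*99) = 21179*(-1/5559) - 37209/(-10 - 7425) = -21179/5559 - 37209/(-7435) = -21179/5559 - 37209*(-1/7435) = -21179/5559 + 37209/7435 = 49378966/41331165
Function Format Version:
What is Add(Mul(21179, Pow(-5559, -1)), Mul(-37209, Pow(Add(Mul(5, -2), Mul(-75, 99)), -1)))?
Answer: Rational(49378966, 41331165) ≈ 1.1947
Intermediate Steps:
Add(Mul(21179, Pow(-5559, -1)), Mul(-37209, Pow(Add(Mul(5, -2), Mul(-75, 99)), -1))) = Add(Mul(21179, Rational(-1, 5559)), Mul(-37209, Pow(Add(-10, -7425), -1))) = Add(Rational(-21179, 5559), Mul(-37209, Pow(-7435, -1))) = Add(Rational(-21179, 5559), Mul(-37209, Rational(-1, 7435))) = Add(Rational(-21179, 5559), Rational(37209, 7435)) = Rational(49378966, 41331165)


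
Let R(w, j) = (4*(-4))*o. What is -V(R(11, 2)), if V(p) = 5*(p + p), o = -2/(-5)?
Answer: 64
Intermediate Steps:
o = ⅖ (o = -2*(-⅕) = ⅖ ≈ 0.40000)
R(w, j) = -32/5 (R(w, j) = (4*(-4))*(⅖) = -16*⅖ = -32/5)
V(p) = 10*p (V(p) = 5*(2*p) = 10*p)
-V(R(11, 2)) = -10*(-32)/5 = -1*(-64) = 64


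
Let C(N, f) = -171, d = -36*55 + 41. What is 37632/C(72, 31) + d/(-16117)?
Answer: -202061125/918669 ≈ -219.95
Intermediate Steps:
d = -1939 (d = -1980 + 41 = -1939)
37632/C(72, 31) + d/(-16117) = 37632/(-171) - 1939/(-16117) = 37632*(-1/171) - 1939*(-1/16117) = -12544/57 + 1939/16117 = -202061125/918669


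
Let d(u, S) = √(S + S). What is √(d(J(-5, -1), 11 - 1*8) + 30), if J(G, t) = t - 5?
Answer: √(30 + √6) ≈ 5.6964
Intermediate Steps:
J(G, t) = -5 + t
d(u, S) = √2*√S (d(u, S) = √(2*S) = √2*√S)
√(d(J(-5, -1), 11 - 1*8) + 30) = √(√2*√(11 - 1*8) + 30) = √(√2*√(11 - 8) + 30) = √(√2*√3 + 30) = √(√6 + 30) = √(30 + √6)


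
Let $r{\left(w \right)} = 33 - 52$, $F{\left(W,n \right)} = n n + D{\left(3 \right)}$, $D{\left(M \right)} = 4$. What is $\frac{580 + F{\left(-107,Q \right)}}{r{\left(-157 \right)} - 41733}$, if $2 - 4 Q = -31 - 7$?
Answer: $- \frac{171}{10438} \approx -0.016382$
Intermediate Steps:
$Q = 10$ ($Q = \frac{1}{2} - \frac{-31 - 7}{4} = \frac{1}{2} - - \frac{19}{2} = \frac{1}{2} + \frac{19}{2} = 10$)
$F{\left(W,n \right)} = 4 + n^{2}$ ($F{\left(W,n \right)} = n n + 4 = n^{2} + 4 = 4 + n^{2}$)
$r{\left(w \right)} = -19$
$\frac{580 + F{\left(-107,Q \right)}}{r{\left(-157 \right)} - 41733} = \frac{580 + \left(4 + 10^{2}\right)}{-19 - 41733} = \frac{580 + \left(4 + 100\right)}{-41752} = \left(580 + 104\right) \left(- \frac{1}{41752}\right) = 684 \left(- \frac{1}{41752}\right) = - \frac{171}{10438}$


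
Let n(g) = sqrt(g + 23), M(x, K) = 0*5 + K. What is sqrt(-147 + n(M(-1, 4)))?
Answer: sqrt(-147 + 3*sqrt(3)) ≈ 11.908*I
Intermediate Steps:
M(x, K) = K (M(x, K) = 0 + K = K)
n(g) = sqrt(23 + g)
sqrt(-147 + n(M(-1, 4))) = sqrt(-147 + sqrt(23 + 4)) = sqrt(-147 + sqrt(27)) = sqrt(-147 + 3*sqrt(3))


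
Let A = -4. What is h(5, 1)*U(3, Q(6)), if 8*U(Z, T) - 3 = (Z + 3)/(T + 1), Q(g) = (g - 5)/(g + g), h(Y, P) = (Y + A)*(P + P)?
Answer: 111/52 ≈ 2.1346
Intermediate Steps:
h(Y, P) = 2*P*(-4 + Y) (h(Y, P) = (Y - 4)*(P + P) = (-4 + Y)*(2*P) = 2*P*(-4 + Y))
Q(g) = (-5 + g)/(2*g) (Q(g) = (-5 + g)/((2*g)) = (-5 + g)*(1/(2*g)) = (-5 + g)/(2*g))
U(Z, T) = 3/8 + (3 + Z)/(8*(1 + T)) (U(Z, T) = 3/8 + ((Z + 3)/(T + 1))/8 = 3/8 + ((3 + Z)/(1 + T))/8 = 3/8 + (3 + Z)/(8*(1 + T)))
h(5, 1)*U(3, Q(6)) = (2*1*(-4 + 5))*((6 + 3 + 3*((1/2)*(-5 + 6)/6))/(8*(1 + (1/2)*(-5 + 6)/6))) = (2*1*1)*((6 + 3 + 3*((1/2)*(1/6)*1))/(8*(1 + (1/2)*(1/6)*1))) = 2*((6 + 3 + 3*(1/12))/(8*(1 + 1/12))) = 2*((6 + 3 + 1/4)/(8*(13/12))) = 2*((1/8)*(12/13)*(37/4)) = 2*(111/104) = 111/52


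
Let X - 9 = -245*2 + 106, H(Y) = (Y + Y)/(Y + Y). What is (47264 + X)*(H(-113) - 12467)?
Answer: -584518274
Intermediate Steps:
H(Y) = 1 (H(Y) = (2*Y)/((2*Y)) = (2*Y)*(1/(2*Y)) = 1)
X = -375 (X = 9 + (-245*2 + 106) = 9 + (-49*10 + 106) = 9 + (-490 + 106) = 9 - 384 = -375)
(47264 + X)*(H(-113) - 12467) = (47264 - 375)*(1 - 12467) = 46889*(-12466) = -584518274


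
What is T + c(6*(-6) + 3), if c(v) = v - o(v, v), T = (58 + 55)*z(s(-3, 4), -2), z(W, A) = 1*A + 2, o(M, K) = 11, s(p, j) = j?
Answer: -44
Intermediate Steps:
z(W, A) = 2 + A (z(W, A) = A + 2 = 2 + A)
T = 0 (T = (58 + 55)*(2 - 2) = 113*0 = 0)
c(v) = -11 + v (c(v) = v - 1*11 = v - 11 = -11 + v)
T + c(6*(-6) + 3) = 0 + (-11 + (6*(-6) + 3)) = 0 + (-11 + (-36 + 3)) = 0 + (-11 - 33) = 0 - 44 = -44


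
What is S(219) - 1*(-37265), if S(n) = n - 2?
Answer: 37482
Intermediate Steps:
S(n) = -2 + n
S(219) - 1*(-37265) = (-2 + 219) - 1*(-37265) = 217 + 37265 = 37482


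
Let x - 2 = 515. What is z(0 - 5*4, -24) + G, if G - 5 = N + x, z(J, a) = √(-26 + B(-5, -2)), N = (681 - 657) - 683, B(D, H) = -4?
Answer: -137 + I*√30 ≈ -137.0 + 5.4772*I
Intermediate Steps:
x = 517 (x = 2 + 515 = 517)
N = -659 (N = 24 - 683 = -659)
z(J, a) = I*√30 (z(J, a) = √(-26 - 4) = √(-30) = I*√30)
G = -137 (G = 5 + (-659 + 517) = 5 - 142 = -137)
z(0 - 5*4, -24) + G = I*√30 - 137 = -137 + I*√30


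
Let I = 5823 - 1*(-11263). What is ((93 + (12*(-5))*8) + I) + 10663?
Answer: 27362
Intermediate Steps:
I = 17086 (I = 5823 + 11263 = 17086)
((93 + (12*(-5))*8) + I) + 10663 = ((93 + (12*(-5))*8) + 17086) + 10663 = ((93 - 60*8) + 17086) + 10663 = ((93 - 480) + 17086) + 10663 = (-387 + 17086) + 10663 = 16699 + 10663 = 27362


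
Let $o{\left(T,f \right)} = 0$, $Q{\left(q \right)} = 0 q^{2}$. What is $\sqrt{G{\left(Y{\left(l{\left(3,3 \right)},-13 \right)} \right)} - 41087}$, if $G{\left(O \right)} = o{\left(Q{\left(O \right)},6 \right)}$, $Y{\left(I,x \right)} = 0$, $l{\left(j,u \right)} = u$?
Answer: $i \sqrt{41087} \approx 202.7 i$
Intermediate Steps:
$Q{\left(q \right)} = 0$
$G{\left(O \right)} = 0$
$\sqrt{G{\left(Y{\left(l{\left(3,3 \right)},-13 \right)} \right)} - 41087} = \sqrt{0 - 41087} = \sqrt{-41087} = i \sqrt{41087}$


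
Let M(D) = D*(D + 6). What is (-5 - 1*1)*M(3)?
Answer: -162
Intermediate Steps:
M(D) = D*(6 + D)
(-5 - 1*1)*M(3) = (-5 - 1*1)*(3*(6 + 3)) = (-5 - 1)*(3*9) = -6*27 = -162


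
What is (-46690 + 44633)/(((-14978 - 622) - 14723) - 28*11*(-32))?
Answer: 2057/20467 ≈ 0.10050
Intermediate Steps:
(-46690 + 44633)/(((-14978 - 622) - 14723) - 28*11*(-32)) = -2057/((-15600 - 14723) - 308*(-32)) = -2057/(-30323 + 9856) = -2057/(-20467) = -2057*(-1/20467) = 2057/20467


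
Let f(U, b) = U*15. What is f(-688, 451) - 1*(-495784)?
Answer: 485464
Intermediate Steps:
f(U, b) = 15*U
f(-688, 451) - 1*(-495784) = 15*(-688) - 1*(-495784) = -10320 + 495784 = 485464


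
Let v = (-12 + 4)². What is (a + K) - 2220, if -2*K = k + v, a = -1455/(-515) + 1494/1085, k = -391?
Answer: -458709081/223510 ≈ -2052.3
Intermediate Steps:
v = 64 (v = (-8)² = 64)
a = 469617/111755 (a = -1455*(-1/515) + 1494*(1/1085) = 291/103 + 1494/1085 = 469617/111755 ≈ 4.2022)
K = 327/2 (K = -(-391 + 64)/2 = -½*(-327) = 327/2 ≈ 163.50)
(a + K) - 2220 = (469617/111755 + 327/2) - 2220 = 37483119/223510 - 2220 = -458709081/223510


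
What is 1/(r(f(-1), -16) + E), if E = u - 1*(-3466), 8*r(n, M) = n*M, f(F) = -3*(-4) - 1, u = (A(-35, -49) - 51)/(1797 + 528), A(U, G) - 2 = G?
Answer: 2325/8007202 ≈ 0.00029036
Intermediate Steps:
A(U, G) = 2 + G
u = -98/2325 (u = ((2 - 49) - 51)/(1797 + 528) = (-47 - 51)/2325 = -98*1/2325 = -98/2325 ≈ -0.042151)
f(F) = 11 (f(F) = 12 - 1 = 11)
r(n, M) = M*n/8 (r(n, M) = (n*M)/8 = (M*n)/8 = M*n/8)
E = 8058352/2325 (E = -98/2325 - 1*(-3466) = -98/2325 + 3466 = 8058352/2325 ≈ 3466.0)
1/(r(f(-1), -16) + E) = 1/((1/8)*(-16)*11 + 8058352/2325) = 1/(-22 + 8058352/2325) = 1/(8007202/2325) = 2325/8007202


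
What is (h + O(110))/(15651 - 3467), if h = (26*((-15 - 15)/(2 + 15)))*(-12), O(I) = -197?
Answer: 6011/207128 ≈ 0.029021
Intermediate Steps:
h = 9360/17 (h = (26*(-30/17))*(-12) = -780/17*(-12) = 9360/17 ≈ 550.59)
(h + O(110))/(15651 - 3467) = (9360/17 - 197)/(15651 - 3467) = (6011/17)/12184 = (6011/17)*(1/12184) = 6011/207128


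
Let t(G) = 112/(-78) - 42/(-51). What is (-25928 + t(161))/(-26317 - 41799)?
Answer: 8595335/22580454 ≈ 0.38065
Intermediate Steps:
t(G) = -406/663 (t(G) = 112*(-1/78) - 42*(-1/51) = -56/39 + 14/17 = -406/663)
(-25928 + t(161))/(-26317 - 41799) = (-25928 - 406/663)/(-26317 - 41799) = -17190670/663/(-68116) = -17190670/663*(-1/68116) = 8595335/22580454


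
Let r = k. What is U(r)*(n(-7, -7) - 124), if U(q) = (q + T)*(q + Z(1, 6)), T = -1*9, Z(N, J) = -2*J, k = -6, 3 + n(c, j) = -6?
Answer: -35910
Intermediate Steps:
n(c, j) = -9 (n(c, j) = -3 - 6 = -9)
r = -6
T = -9
U(q) = (-12 + q)*(-9 + q) (U(q) = (q - 9)*(q - 2*6) = (-9 + q)*(q - 12) = (-9 + q)*(-12 + q) = (-12 + q)*(-9 + q))
U(r)*(n(-7, -7) - 124) = (108 + (-6)**2 - 21*(-6))*(-9 - 124) = (108 + 36 + 126)*(-133) = 270*(-133) = -35910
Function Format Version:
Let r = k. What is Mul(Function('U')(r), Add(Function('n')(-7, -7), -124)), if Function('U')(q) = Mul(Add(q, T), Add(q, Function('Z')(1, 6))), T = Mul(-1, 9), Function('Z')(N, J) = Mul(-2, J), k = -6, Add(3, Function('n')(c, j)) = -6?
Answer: -35910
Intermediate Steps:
Function('n')(c, j) = -9 (Function('n')(c, j) = Add(-3, -6) = -9)
r = -6
T = -9
Function('U')(q) = Mul(Add(-12, q), Add(-9, q)) (Function('U')(q) = Mul(Add(q, -9), Add(q, Mul(-2, 6))) = Mul(Add(-9, q), Add(q, -12)) = Mul(Add(-9, q), Add(-12, q)) = Mul(Add(-12, q), Add(-9, q)))
Mul(Function('U')(r), Add(Function('n')(-7, -7), -124)) = Mul(Add(108, Pow(-6, 2), Mul(-21, -6)), Add(-9, -124)) = Mul(Add(108, 36, 126), -133) = Mul(270, -133) = -35910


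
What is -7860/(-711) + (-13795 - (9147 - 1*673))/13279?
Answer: 29513227/3147123 ≈ 9.3778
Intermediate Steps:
-7860/(-711) + (-13795 - (9147 - 1*673))/13279 = -7860*(-1/711) + (-13795 - (9147 - 673))*(1/13279) = 2620/237 + (-13795 - 1*8474)*(1/13279) = 2620/237 + (-13795 - 8474)*(1/13279) = 2620/237 - 22269*1/13279 = 2620/237 - 22269/13279 = 29513227/3147123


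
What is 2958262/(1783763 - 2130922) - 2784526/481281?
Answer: -2390428555256/167081030679 ≈ -14.307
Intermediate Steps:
2958262/(1783763 - 2130922) - 2784526/481281 = 2958262/(-347159) - 2784526*1/481281 = 2958262*(-1/347159) - 2784526/481281 = -2958262/347159 - 2784526/481281 = -2390428555256/167081030679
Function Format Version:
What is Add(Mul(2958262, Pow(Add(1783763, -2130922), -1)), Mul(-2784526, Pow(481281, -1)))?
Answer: Rational(-2390428555256, 167081030679) ≈ -14.307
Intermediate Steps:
Add(Mul(2958262, Pow(Add(1783763, -2130922), -1)), Mul(-2784526, Pow(481281, -1))) = Add(Mul(2958262, Pow(-347159, -1)), Mul(-2784526, Rational(1, 481281))) = Add(Mul(2958262, Rational(-1, 347159)), Rational(-2784526, 481281)) = Add(Rational(-2958262, 347159), Rational(-2784526, 481281)) = Rational(-2390428555256, 167081030679)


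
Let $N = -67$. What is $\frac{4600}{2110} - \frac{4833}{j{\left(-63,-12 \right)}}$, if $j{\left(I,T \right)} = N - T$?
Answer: $\frac{1045063}{11605} \approx 90.053$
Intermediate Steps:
$j{\left(I,T \right)} = -67 - T$
$\frac{4600}{2110} - \frac{4833}{j{\left(-63,-12 \right)}} = \frac{4600}{2110} - \frac{4833}{-67 - -12} = 4600 \cdot \frac{1}{2110} - \frac{4833}{-67 + 12} = \frac{460}{211} - \frac{4833}{-55} = \frac{460}{211} - - \frac{4833}{55} = \frac{460}{211} + \frac{4833}{55} = \frac{1045063}{11605}$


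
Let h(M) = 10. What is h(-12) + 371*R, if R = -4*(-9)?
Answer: 13366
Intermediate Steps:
R = 36
h(-12) + 371*R = 10 + 371*36 = 10 + 13356 = 13366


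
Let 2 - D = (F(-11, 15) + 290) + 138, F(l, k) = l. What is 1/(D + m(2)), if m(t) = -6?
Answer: -1/421 ≈ -0.0023753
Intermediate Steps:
D = -415 (D = 2 - ((-11 + 290) + 138) = 2 - (279 + 138) = 2 - 1*417 = 2 - 417 = -415)
1/(D + m(2)) = 1/(-415 - 6) = 1/(-421) = -1/421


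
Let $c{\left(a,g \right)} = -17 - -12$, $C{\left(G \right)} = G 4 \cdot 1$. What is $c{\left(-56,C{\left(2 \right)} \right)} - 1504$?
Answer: $-1509$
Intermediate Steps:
$C{\left(G \right)} = 4 G$ ($C{\left(G \right)} = 4 G 1 = 4 G$)
$c{\left(a,g \right)} = -5$ ($c{\left(a,g \right)} = -17 + 12 = -5$)
$c{\left(-56,C{\left(2 \right)} \right)} - 1504 = -5 - 1504 = -1509$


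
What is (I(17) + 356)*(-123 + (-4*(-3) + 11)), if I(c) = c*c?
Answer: -64500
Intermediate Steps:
I(c) = c²
(I(17) + 356)*(-123 + (-4*(-3) + 11)) = (17² + 356)*(-123 + (-4*(-3) + 11)) = (289 + 356)*(-123 + (12 + 11)) = 645*(-123 + 23) = 645*(-100) = -64500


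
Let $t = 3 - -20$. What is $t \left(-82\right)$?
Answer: $-1886$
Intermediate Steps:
$t = 23$ ($t = 3 + 20 = 23$)
$t \left(-82\right) = 23 \left(-82\right) = -1886$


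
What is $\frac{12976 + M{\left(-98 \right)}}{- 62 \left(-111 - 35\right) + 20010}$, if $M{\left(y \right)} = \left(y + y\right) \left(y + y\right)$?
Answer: $\frac{2336}{1321} \approx 1.7684$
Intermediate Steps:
$M{\left(y \right)} = 4 y^{2}$ ($M{\left(y \right)} = 2 y 2 y = 4 y^{2}$)
$\frac{12976 + M{\left(-98 \right)}}{- 62 \left(-111 - 35\right) + 20010} = \frac{12976 + 4 \left(-98\right)^{2}}{- 62 \left(-111 - 35\right) + 20010} = \frac{12976 + 4 \cdot 9604}{\left(-62\right) \left(-146\right) + 20010} = \frac{12976 + 38416}{9052 + 20010} = \frac{51392}{29062} = 51392 \cdot \frac{1}{29062} = \frac{2336}{1321}$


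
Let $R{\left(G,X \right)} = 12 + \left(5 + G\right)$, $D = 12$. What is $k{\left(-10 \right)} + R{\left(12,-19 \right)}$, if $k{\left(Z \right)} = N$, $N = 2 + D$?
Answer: $43$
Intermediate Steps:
$R{\left(G,X \right)} = 17 + G$
$N = 14$ ($N = 2 + 12 = 14$)
$k{\left(Z \right)} = 14$
$k{\left(-10 \right)} + R{\left(12,-19 \right)} = 14 + \left(17 + 12\right) = 14 + 29 = 43$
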